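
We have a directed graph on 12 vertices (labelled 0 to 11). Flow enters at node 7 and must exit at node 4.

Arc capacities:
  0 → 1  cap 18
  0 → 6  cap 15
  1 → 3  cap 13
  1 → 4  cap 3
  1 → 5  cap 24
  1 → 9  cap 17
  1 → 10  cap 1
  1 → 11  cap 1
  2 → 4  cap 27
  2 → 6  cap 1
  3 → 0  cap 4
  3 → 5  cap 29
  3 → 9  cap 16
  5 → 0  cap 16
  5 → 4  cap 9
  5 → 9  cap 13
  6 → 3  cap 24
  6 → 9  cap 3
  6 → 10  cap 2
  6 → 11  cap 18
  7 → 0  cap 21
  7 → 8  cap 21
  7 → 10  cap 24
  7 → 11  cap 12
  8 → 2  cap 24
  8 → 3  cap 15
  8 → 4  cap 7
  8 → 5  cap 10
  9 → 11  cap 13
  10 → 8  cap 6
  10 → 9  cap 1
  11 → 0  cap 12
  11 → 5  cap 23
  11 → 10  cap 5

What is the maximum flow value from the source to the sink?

Maximum flow value: 39

augment #1: 7→8→4 bottleneck 7, total now 7
augment #2: 7→0→1→4 bottleneck 3, total now 10
augment #3: 7→8→2→4 bottleneck 14, total now 24
augment #4: 7→11→5→4 bottleneck 9, total now 33
augment #5: 7→10→8→2→4 bottleneck 6, total now 39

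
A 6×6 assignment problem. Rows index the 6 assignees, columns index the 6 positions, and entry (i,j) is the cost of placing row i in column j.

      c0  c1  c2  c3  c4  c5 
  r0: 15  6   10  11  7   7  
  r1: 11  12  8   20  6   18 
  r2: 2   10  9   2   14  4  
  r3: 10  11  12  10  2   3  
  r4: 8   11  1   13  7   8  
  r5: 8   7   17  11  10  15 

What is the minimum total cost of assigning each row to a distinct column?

optimal assignment: row0→col1 (cost 6), row1→col4 (cost 6), row2→col3 (cost 2), row3→col5 (cost 3), row4→col2 (cost 1), row5→col0 (cost 8)
total = 6 + 6 + 2 + 3 + 1 + 8 = 26

Minimum assignment cost: 26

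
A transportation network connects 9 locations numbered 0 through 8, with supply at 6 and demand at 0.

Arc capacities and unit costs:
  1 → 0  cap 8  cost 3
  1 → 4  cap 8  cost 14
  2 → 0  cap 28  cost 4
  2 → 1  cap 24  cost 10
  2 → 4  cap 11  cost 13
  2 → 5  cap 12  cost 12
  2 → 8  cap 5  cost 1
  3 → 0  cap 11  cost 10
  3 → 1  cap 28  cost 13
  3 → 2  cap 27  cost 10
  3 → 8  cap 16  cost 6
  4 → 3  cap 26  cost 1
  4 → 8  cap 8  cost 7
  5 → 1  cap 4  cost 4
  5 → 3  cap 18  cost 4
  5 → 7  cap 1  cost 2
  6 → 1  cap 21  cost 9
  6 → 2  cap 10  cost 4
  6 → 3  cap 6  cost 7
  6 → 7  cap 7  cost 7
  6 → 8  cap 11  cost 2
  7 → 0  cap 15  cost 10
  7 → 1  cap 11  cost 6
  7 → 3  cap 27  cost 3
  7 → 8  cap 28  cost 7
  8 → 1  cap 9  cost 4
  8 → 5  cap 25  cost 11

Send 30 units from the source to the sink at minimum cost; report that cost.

Minimum cost for 30 units: 356

shortest-cost path #1: 6→2→0 push 10 @ unit cost 8 (adds 80)
shortest-cost path #2: 6→8→1→0 push 8 @ unit cost 9 (adds 72)
shortest-cost path #3: 6→7→0 push 7 @ unit cost 17 (adds 119)
shortest-cost path #4: 6→3→0 push 5 @ unit cost 17 (adds 85)
total cost = 356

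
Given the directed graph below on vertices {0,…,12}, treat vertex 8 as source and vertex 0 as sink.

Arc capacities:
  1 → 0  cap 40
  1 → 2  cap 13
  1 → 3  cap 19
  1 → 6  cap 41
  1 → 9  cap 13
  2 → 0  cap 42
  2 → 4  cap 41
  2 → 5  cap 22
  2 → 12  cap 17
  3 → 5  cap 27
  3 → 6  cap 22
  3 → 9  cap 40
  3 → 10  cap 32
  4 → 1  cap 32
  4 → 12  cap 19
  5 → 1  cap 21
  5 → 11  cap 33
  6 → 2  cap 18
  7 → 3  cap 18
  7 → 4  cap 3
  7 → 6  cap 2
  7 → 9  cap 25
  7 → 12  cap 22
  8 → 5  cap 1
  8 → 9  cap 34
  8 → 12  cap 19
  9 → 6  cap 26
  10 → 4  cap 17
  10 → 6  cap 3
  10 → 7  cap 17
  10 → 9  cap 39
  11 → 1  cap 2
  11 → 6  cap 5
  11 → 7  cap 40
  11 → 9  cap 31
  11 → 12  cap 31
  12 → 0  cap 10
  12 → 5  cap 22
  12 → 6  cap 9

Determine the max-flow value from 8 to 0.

Maximum flow value: 38

augment #1: 8→12→0 bottleneck 10, total now 10
augment #2: 8→5→1→0 bottleneck 1, total now 11
augment #3: 8→9→6→2→0 bottleneck 18, total now 29
augment #4: 8→12→5→1→0 bottleneck 9, total now 38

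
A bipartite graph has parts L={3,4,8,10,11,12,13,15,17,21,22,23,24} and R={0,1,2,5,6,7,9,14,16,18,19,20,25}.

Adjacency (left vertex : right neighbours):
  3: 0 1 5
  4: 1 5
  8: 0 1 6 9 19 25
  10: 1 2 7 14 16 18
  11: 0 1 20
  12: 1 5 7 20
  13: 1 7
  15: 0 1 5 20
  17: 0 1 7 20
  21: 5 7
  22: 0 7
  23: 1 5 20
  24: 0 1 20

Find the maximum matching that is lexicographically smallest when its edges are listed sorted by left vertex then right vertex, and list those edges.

|M| = 7 (so the lex-smallest maximum matching has 7 edges)
process left vertices in ascending order; for each, take the smallest-labelled available neighbour that still permits 7 edges overall, or leave it unmatched if none does
lex-smallest matching: {3-0, 4-1, 8-6, 10-2, 11-20, 12-5, 13-7}

Lex-smallest maximum matching: {(3,0), (4,1), (8,6), (10,2), (11,20), (12,5), (13,7)}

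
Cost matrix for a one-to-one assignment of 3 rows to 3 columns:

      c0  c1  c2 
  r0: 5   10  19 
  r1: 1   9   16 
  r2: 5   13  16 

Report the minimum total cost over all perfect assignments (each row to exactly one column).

optimal assignment: row0→col1 (cost 10), row1→col0 (cost 1), row2→col2 (cost 16)
total = 10 + 1 + 16 = 27

Minimum assignment cost: 27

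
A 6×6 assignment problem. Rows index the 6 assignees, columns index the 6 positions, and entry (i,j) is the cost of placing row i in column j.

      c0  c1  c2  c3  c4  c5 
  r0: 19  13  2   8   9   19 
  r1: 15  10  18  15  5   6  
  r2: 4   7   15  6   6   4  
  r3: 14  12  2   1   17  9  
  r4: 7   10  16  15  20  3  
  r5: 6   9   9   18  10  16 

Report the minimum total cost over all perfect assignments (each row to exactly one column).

Minimum assignment cost: 24

one of 2 optimal assignments: row0→col2 (cost 2), row1→col4 (cost 5), row2→col0 (cost 4), row3→col3 (cost 1), row4→col5 (cost 3), row5→col1 (cost 9)
total = 2 + 5 + 4 + 1 + 3 + 9 = 24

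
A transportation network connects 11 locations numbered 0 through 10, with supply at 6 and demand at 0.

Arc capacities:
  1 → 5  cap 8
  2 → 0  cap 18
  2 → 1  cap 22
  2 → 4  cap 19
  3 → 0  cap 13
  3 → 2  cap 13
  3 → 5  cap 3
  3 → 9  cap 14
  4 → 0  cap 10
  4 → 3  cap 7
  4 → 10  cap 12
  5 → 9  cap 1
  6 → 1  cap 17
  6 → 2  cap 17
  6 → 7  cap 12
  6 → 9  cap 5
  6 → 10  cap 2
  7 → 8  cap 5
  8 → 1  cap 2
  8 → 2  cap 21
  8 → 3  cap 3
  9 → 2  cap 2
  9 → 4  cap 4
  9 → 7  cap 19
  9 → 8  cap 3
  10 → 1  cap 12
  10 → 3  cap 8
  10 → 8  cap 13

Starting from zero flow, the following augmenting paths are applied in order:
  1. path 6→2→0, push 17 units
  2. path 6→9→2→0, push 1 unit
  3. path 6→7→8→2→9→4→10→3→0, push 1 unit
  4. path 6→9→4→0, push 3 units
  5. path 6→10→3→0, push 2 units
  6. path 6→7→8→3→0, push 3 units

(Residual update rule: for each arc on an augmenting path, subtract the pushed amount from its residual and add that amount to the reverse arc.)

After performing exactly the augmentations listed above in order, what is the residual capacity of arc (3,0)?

Residual capacity of (3,0): 7

after path 1 (6→2→0, push 17): res(3,0)=13
after path 2 (6→9→2→0, push 1): res(3,0)=13
after path 3 (6→7→8→2→9→4→10→3→0, push 1): res(3,0)=12
after path 4 (6→9→4→0, push 3): res(3,0)=12
after path 5 (6→10→3→0, push 2): res(3,0)=10
after path 6 (6→7→8→3→0, push 3): res(3,0)=7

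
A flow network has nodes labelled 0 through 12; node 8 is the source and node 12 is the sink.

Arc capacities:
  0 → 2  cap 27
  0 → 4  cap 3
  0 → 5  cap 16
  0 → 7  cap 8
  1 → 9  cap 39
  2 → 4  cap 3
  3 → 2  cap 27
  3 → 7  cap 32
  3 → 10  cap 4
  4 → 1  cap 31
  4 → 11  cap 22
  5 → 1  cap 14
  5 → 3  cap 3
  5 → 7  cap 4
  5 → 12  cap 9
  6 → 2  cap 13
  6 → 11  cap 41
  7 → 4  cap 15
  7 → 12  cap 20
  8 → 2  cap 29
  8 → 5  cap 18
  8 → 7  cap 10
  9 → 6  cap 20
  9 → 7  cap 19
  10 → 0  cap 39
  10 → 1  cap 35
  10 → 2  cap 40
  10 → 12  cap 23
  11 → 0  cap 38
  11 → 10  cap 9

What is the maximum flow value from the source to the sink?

Maximum flow value: 31

augment #1: 8→5→12 bottleneck 9, total now 9
augment #2: 8→7→12 bottleneck 10, total now 19
augment #3: 8→5→7→12 bottleneck 4, total now 23
augment #4: 8→5→3→7→12 bottleneck 3, total now 26
augment #5: 8→2→4→11→10→12 bottleneck 3, total now 29
augment #6: 8→5→1→9→7→12 bottleneck 2, total now 31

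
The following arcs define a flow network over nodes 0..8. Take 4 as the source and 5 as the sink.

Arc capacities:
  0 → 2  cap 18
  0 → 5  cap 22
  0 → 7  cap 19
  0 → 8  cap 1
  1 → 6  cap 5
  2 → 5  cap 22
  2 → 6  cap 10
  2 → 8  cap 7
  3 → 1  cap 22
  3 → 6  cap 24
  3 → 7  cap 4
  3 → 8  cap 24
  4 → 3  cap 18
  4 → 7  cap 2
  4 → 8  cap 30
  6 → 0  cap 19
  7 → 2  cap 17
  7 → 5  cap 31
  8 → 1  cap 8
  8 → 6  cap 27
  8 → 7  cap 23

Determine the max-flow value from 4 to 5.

augment #1: 4→7→5 bottleneck 2, total now 2
augment #2: 4→3→7→5 bottleneck 4, total now 6
augment #3: 4→8→7→5 bottleneck 23, total now 29
augment #4: 4→3→6→0→5 bottleneck 14, total now 43
augment #5: 4→8→6→0→5 bottleneck 5, total now 48

Maximum flow value: 48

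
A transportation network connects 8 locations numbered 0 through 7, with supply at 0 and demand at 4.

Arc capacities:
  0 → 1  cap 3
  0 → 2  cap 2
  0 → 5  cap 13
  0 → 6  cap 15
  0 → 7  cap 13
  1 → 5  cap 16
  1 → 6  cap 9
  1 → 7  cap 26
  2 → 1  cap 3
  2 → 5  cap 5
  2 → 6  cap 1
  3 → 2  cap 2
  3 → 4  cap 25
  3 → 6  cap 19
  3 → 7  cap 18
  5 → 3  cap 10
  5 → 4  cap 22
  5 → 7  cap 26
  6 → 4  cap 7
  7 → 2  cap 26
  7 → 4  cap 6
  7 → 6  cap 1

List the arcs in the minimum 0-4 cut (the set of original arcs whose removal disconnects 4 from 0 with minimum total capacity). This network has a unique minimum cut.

Min-cut arcs: {(0,1), (0,5), (2,1), (2,5), (6,4), (7,4)} (total capacity 37)

augment #1: 0→5→4 push 13
augment #2: 0→6→4 push 7
augment #3: 0→7→4 push 6
augment #4: 0→1→5→4 push 3
augment #5: 0→2→5→4 push 2
augment #6: 0→7→2→5→4 push 3
augment #7: 0→7→2→1→5→4 push 1
augment #8: 0→7→2→1→5→3→4 push 2
max flow = 37; residual-reachable set from 0 gives S-side
cut edges (S→T): {(0,1), (0,5), (2,1), (2,5), (6,4), (7,4)} total cap 37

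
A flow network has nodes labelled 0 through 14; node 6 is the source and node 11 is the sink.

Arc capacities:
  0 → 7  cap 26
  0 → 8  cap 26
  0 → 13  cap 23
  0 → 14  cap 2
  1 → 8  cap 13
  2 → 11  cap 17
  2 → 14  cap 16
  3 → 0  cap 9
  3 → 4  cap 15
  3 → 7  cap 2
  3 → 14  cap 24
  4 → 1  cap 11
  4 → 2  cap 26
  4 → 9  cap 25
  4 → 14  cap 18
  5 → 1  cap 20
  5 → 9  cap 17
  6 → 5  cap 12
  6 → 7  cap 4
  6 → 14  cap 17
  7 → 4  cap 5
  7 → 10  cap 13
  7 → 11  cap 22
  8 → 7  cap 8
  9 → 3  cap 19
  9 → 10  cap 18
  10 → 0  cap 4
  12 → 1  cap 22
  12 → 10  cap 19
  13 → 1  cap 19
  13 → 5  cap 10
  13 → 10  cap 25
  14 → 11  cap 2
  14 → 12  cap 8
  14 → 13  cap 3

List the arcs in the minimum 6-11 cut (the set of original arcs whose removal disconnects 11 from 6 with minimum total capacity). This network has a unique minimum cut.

Min-cut arcs: {(6,5), (6,7), (14,11), (14,12), (14,13)} (total capacity 29)

augment #1: 6→7→11 push 4
augment #2: 6→14→11 push 2
augment #3: 6→5→1→8→7→11 push 8
augment #4: 6→5→9→3→7→11 push 2
augment #5: 6→5→9→3→0→7→11 push 2
augment #6: 6→14→12→10→0→7→11 push 4
augment #7: 6→14→13→5→9→3→0→7→11 push 2
augment #8: 6→14→13→5→9→3→4→2→11 push 1
augment #9: 6→14→12→1→5→9→3→4→2→11 push 4
max flow = 29; residual-reachable set from 6 gives S-side
cut edges (S→T): {(6,5), (6,7), (14,11), (14,12), (14,13)} total cap 29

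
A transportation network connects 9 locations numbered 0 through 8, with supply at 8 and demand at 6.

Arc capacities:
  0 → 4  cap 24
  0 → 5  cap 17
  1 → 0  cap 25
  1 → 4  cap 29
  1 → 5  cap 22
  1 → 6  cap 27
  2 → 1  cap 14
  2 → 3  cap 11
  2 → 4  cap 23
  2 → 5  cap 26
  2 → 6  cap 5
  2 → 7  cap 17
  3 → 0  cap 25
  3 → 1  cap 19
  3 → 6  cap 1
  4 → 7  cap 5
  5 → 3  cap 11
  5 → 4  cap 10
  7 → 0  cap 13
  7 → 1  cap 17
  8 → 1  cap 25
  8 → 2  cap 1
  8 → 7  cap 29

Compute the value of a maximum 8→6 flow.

augment #1: 8→1→6 bottleneck 25, total now 25
augment #2: 8→2→6 bottleneck 1, total now 26
augment #3: 8→7→1→6 bottleneck 2, total now 28
augment #4: 8→7→0→5→3→6 bottleneck 1, total now 29

Maximum flow value: 29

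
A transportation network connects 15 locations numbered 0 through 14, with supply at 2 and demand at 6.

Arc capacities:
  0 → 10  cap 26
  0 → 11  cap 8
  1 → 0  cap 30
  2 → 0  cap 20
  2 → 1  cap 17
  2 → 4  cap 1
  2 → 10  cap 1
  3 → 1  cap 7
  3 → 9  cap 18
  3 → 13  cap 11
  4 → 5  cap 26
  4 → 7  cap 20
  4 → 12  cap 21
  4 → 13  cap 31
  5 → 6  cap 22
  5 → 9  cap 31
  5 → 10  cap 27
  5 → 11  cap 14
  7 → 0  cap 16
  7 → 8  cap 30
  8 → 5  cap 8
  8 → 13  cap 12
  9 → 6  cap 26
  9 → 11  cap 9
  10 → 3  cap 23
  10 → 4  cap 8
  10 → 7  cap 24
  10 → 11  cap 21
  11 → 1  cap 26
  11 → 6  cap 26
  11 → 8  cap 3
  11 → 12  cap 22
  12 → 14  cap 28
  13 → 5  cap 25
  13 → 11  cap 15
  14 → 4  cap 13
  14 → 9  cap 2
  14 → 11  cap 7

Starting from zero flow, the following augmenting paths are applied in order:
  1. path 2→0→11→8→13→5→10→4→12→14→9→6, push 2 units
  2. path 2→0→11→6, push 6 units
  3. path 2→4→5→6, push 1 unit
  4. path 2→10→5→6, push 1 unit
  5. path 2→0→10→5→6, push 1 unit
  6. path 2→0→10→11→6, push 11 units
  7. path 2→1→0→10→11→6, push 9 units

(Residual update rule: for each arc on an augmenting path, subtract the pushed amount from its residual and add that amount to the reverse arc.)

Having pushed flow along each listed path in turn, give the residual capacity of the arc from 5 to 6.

after path 1 (2→0→11→8→13→5→10→4→12→14→9→6, push 2): res(5,6)=22
after path 2 (2→0→11→6, push 6): res(5,6)=22
after path 3 (2→4→5→6, push 1): res(5,6)=21
after path 4 (2→10→5→6, push 1): res(5,6)=20
after path 5 (2→0→10→5→6, push 1): res(5,6)=19
after path 6 (2→0→10→11→6, push 11): res(5,6)=19
after path 7 (2→1→0→10→11→6, push 9): res(5,6)=19

Residual capacity of (5,6): 19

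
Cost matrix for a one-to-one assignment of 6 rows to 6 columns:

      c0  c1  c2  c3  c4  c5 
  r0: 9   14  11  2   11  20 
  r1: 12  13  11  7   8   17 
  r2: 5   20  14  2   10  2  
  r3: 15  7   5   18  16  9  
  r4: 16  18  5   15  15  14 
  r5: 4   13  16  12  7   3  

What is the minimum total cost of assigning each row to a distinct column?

optimal assignment: row0→col3 (cost 2), row1→col4 (cost 8), row2→col5 (cost 2), row3→col1 (cost 7), row4→col2 (cost 5), row5→col0 (cost 4)
total = 2 + 8 + 2 + 7 + 5 + 4 = 28

Minimum assignment cost: 28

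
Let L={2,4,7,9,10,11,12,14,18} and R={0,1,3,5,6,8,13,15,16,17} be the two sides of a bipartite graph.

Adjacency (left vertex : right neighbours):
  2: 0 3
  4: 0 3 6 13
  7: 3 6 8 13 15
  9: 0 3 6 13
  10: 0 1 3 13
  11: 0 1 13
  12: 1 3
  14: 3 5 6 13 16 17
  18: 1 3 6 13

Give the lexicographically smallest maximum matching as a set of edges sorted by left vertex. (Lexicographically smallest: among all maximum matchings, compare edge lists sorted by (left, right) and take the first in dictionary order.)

Lex-smallest maximum matching: {(2,0), (4,3), (7,8), (9,6), (10,1), (11,13), (14,5)}

|M| = 7 (so the lex-smallest maximum matching has 7 edges)
process left vertices in ascending order; for each, take the smallest-labelled available neighbour that still permits 7 edges overall, or leave it unmatched if none does
lex-smallest matching: {2-0, 4-3, 7-8, 9-6, 10-1, 11-13, 14-5}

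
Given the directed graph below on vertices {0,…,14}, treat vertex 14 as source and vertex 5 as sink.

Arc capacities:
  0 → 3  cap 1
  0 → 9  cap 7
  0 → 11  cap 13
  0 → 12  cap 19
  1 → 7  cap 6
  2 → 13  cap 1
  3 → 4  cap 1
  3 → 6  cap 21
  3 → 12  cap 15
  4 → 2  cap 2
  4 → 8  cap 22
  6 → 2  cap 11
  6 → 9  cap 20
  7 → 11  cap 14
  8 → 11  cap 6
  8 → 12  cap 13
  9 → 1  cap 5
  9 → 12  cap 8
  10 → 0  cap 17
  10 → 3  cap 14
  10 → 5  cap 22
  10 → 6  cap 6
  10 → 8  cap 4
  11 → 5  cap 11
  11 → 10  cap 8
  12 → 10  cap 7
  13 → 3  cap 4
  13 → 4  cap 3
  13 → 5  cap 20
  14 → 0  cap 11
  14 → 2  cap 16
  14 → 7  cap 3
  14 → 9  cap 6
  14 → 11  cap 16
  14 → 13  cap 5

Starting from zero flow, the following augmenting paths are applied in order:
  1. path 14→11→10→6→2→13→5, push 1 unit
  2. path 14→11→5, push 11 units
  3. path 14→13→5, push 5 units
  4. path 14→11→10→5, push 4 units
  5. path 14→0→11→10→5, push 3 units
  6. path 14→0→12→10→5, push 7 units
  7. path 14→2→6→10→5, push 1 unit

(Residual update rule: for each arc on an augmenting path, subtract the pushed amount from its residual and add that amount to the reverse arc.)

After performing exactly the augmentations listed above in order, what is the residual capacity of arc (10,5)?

after path 1 (14→11→10→6→2→13→5, push 1): res(10,5)=22
after path 2 (14→11→5, push 11): res(10,5)=22
after path 3 (14→13→5, push 5): res(10,5)=22
after path 4 (14→11→10→5, push 4): res(10,5)=18
after path 5 (14→0→11→10→5, push 3): res(10,5)=15
after path 6 (14→0→12→10→5, push 7): res(10,5)=8
after path 7 (14→2→6→10→5, push 1): res(10,5)=7

Residual capacity of (10,5): 7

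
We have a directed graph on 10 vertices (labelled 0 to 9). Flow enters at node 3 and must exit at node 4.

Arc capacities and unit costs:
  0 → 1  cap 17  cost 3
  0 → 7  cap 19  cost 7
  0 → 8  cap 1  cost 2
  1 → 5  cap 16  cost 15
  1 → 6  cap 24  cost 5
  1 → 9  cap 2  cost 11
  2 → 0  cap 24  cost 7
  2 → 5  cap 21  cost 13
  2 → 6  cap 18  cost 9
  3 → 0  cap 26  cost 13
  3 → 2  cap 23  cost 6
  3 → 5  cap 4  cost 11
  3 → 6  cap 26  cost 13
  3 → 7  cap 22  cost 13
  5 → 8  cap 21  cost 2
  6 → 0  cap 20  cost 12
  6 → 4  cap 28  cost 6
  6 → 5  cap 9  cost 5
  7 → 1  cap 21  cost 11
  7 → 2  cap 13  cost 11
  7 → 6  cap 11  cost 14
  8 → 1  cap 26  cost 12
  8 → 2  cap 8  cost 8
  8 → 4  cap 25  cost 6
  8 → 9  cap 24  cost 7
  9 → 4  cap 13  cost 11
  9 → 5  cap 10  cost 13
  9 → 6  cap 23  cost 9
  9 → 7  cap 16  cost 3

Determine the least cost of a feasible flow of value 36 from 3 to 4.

Minimum cost for 36 units: 714

shortest-cost path #1: 3→6→4 push 26 @ unit cost 19 (adds 494)
shortest-cost path #2: 3→5→8→4 push 4 @ unit cost 19 (adds 76)
shortest-cost path #3: 3→2→6→4 push 2 @ unit cost 21 (adds 42)
shortest-cost path #4: 3→0→8→4 push 1 @ unit cost 21 (adds 21)
shortest-cost path #5: 3→2→5→8→4 push 3 @ unit cost 27 (adds 81)
total cost = 714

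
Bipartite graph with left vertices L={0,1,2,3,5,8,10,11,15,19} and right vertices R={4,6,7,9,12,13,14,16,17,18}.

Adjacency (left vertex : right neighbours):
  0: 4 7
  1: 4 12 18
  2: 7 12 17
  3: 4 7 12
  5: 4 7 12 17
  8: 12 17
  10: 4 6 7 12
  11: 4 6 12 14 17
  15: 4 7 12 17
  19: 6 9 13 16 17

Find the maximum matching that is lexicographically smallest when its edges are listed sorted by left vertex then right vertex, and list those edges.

|M| = 8 (so the lex-smallest maximum matching has 8 edges)
process left vertices in ascending order; for each, take the smallest-labelled available neighbour that still permits 8 edges overall, or leave it unmatched if none does
lex-smallest matching: {0-4, 1-18, 2-7, 3-12, 5-17, 10-6, 11-14, 19-9}

Lex-smallest maximum matching: {(0,4), (1,18), (2,7), (3,12), (5,17), (10,6), (11,14), (19,9)}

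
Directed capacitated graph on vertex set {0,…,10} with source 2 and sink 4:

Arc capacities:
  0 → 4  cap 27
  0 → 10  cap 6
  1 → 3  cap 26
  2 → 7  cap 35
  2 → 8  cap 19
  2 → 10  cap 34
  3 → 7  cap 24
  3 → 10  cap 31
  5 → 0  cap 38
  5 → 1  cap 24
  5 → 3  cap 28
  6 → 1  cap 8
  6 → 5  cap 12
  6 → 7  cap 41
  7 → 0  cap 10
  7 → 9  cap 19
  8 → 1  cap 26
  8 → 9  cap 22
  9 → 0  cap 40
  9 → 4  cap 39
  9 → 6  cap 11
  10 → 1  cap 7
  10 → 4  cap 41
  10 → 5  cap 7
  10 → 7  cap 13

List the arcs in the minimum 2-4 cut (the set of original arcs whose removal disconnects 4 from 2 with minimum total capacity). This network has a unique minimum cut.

augment #1: 2→10→4 push 34
augment #2: 2→7→0→4 push 10
augment #3: 2→7→9→4 push 19
augment #4: 2→8→9→4 push 19
max flow = 82; residual-reachable set from 2 gives S-side
cut edges (S→T): {(2,8), (2,10), (7,0), (7,9)} total cap 82

Min-cut arcs: {(2,8), (2,10), (7,0), (7,9)} (total capacity 82)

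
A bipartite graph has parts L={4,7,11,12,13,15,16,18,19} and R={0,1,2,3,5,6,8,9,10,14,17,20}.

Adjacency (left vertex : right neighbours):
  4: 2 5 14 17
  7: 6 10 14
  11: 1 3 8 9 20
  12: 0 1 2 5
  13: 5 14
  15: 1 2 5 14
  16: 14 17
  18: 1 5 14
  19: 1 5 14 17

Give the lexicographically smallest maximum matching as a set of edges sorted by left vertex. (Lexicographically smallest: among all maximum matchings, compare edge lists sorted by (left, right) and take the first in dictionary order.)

|M| = 8 (so the lex-smallest maximum matching has 8 edges)
process left vertices in ascending order; for each, take the smallest-labelled available neighbour that still permits 8 edges overall, or leave it unmatched if none does
lex-smallest matching: {4-2, 7-6, 11-3, 12-0, 13-5, 15-1, 16-14, 19-17}

Lex-smallest maximum matching: {(4,2), (7,6), (11,3), (12,0), (13,5), (15,1), (16,14), (19,17)}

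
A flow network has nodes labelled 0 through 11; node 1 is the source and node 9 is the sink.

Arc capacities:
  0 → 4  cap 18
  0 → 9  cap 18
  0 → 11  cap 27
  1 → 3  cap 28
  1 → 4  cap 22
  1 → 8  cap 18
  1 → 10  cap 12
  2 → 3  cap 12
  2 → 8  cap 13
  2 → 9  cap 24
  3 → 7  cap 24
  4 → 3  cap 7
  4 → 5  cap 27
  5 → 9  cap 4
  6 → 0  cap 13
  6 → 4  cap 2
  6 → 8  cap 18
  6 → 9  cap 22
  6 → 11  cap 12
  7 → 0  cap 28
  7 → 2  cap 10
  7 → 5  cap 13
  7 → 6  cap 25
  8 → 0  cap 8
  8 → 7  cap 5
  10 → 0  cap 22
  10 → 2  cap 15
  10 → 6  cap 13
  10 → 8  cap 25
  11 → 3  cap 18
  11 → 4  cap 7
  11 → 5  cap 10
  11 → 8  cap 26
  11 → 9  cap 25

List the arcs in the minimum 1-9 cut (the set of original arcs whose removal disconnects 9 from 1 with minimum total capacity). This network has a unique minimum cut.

Min-cut arcs: {(1,10), (3,7), (5,9), (8,0), (8,7)} (total capacity 53)

augment #1: 1→4→5→9 push 4
augment #2: 1→8→0→9 push 8
augment #3: 1→10→0→9 push 10
augment #4: 1→10→2→9 push 2
augment #5: 1→3→7→2→9 push 10
augment #6: 1→3→7→6→9 push 14
augment #7: 1→8→7→6→9 push 5
max flow = 53; residual-reachable set from 1 gives S-side
cut edges (S→T): {(1,10), (3,7), (5,9), (8,0), (8,7)} total cap 53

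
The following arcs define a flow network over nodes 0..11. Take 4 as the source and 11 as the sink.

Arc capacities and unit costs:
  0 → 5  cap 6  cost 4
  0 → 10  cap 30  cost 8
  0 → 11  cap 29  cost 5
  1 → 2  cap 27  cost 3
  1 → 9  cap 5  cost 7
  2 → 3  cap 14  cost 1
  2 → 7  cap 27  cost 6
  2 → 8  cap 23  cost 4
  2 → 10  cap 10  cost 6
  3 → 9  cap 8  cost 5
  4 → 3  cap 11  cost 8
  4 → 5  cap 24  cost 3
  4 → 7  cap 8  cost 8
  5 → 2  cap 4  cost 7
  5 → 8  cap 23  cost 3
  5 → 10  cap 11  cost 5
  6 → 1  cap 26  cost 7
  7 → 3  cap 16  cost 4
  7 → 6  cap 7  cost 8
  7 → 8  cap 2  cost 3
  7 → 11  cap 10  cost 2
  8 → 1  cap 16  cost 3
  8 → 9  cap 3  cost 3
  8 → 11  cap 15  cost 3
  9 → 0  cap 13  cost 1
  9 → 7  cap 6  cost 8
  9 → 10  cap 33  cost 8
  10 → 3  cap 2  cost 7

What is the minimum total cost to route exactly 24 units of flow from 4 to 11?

shortest-cost path #1: 4→5→8→11 push 15 @ unit cost 9 (adds 135)
shortest-cost path #2: 4→7→11 push 8 @ unit cost 10 (adds 80)
shortest-cost path #3: 4→5→8→9→0→11 push 1 @ unit cost 15 (adds 15)
total cost = 230

Minimum cost for 24 units: 230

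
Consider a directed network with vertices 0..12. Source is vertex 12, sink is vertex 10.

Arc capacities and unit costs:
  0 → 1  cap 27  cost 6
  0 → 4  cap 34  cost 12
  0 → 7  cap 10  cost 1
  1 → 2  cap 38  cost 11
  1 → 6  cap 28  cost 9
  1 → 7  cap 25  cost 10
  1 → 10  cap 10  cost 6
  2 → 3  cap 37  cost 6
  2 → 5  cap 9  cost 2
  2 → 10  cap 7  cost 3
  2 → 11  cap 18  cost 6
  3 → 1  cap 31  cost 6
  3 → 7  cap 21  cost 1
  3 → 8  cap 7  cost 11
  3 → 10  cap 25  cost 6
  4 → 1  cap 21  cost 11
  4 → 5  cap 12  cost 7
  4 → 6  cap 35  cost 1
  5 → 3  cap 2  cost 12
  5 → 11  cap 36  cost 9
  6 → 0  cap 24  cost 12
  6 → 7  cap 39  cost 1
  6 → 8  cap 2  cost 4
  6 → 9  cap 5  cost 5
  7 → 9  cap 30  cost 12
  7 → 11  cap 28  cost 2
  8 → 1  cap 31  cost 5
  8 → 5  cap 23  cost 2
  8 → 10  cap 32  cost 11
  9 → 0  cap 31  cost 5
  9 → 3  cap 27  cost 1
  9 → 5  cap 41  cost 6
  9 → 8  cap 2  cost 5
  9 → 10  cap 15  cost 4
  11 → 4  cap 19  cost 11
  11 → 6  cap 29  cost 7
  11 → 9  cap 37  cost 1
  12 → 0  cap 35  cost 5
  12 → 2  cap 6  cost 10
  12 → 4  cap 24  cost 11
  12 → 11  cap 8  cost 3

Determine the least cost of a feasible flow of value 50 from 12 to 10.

shortest-cost path #1: 12→11→9→10 push 8 @ unit cost 8 (adds 64)
shortest-cost path #2: 12→2→10 push 6 @ unit cost 13 (adds 78)
shortest-cost path #3: 12→0→7→11→9→10 push 7 @ unit cost 13 (adds 91)
shortest-cost path #4: 12→0→7→11→9→3→10 push 3 @ unit cost 16 (adds 48)
shortest-cost path #5: 12→0→1→10 push 10 @ unit cost 17 (adds 170)
shortest-cost path #6: 12→4→6→7→11→9→3→10 push 16 @ unit cost 23 (adds 368)
total cost = 819

Minimum cost for 50 units: 819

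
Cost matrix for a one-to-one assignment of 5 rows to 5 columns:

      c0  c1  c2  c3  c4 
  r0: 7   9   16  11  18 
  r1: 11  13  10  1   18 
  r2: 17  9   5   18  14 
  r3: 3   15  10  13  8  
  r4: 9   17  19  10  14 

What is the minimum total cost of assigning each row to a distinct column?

Minimum assignment cost: 32

one of 2 optimal assignments: row0→col1 (cost 9), row1→col3 (cost 1), row2→col2 (cost 5), row3→col0 (cost 3), row4→col4 (cost 14)
total = 9 + 1 + 5 + 3 + 14 = 32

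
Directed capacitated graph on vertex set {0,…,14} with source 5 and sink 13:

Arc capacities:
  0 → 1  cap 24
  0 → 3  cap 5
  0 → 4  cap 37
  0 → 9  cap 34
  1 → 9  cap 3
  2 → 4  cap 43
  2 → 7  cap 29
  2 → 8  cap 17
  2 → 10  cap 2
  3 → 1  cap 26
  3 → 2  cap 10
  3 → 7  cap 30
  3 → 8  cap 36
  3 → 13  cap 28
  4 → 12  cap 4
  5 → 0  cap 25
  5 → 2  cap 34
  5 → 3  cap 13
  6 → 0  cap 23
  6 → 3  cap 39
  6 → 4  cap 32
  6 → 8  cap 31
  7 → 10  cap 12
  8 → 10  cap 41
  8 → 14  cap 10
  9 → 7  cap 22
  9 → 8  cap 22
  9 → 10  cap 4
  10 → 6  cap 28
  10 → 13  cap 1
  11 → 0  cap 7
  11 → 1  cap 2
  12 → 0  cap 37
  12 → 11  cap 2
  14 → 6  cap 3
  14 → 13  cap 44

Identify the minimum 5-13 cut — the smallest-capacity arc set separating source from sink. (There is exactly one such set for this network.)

Min-cut arcs: {(3,13), (8,14), (10,13)} (total capacity 39)

augment #1: 5→3→13 push 13
augment #2: 5→0→3→13 push 5
augment #3: 5→2→10→13 push 1
augment #4: 5→2→8→14→13 push 10
augment #5: 5→2→10→6→3→13 push 1
augment #6: 5→0→9→10→6→3→13 push 4
augment #7: 5→2→7→10→6→3→13 push 5
max flow = 39; residual-reachable set from 5 gives S-side
cut edges (S→T): {(3,13), (8,14), (10,13)} total cap 39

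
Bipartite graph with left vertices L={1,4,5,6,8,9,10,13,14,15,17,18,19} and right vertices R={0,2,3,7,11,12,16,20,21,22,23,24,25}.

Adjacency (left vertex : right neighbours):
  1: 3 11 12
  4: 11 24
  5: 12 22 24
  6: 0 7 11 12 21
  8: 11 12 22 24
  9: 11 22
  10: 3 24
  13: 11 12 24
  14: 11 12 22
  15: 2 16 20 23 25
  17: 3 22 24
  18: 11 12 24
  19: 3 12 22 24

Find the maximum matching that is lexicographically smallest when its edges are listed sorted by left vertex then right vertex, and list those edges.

|M| = 7 (so the lex-smallest maximum matching has 7 edges)
process left vertices in ascending order; for each, take the smallest-labelled available neighbour that still permits 7 edges overall, or leave it unmatched if none does
lex-smallest matching: {1-3, 4-11, 5-12, 6-0, 8-22, 10-24, 15-2}

Lex-smallest maximum matching: {(1,3), (4,11), (5,12), (6,0), (8,22), (10,24), (15,2)}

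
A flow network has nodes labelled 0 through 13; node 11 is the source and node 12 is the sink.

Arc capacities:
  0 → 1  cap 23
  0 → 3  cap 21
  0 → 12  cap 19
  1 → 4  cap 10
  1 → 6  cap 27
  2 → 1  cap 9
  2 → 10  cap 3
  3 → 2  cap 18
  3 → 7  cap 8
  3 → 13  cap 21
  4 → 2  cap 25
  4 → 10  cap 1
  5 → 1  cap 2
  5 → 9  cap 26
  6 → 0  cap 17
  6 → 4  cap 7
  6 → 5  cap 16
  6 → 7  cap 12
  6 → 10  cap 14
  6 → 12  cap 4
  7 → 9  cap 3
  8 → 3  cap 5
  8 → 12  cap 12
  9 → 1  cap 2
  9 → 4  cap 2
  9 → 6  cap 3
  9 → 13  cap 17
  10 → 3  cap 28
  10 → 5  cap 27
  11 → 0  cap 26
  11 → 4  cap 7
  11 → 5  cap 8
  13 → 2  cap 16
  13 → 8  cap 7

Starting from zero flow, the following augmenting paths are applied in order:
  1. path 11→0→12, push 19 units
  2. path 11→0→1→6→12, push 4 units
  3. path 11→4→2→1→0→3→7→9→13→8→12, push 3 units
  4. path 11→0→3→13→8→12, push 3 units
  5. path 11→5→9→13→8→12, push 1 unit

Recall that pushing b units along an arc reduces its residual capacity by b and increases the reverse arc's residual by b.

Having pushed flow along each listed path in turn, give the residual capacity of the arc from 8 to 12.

after path 1 (11→0→12, push 19): res(8,12)=12
after path 2 (11→0→1→6→12, push 4): res(8,12)=12
after path 3 (11→4→2→1→0→3→7→9→13→8→12, push 3): res(8,12)=9
after path 4 (11→0→3→13→8→12, push 3): res(8,12)=6
after path 5 (11→5→9→13→8→12, push 1): res(8,12)=5

Residual capacity of (8,12): 5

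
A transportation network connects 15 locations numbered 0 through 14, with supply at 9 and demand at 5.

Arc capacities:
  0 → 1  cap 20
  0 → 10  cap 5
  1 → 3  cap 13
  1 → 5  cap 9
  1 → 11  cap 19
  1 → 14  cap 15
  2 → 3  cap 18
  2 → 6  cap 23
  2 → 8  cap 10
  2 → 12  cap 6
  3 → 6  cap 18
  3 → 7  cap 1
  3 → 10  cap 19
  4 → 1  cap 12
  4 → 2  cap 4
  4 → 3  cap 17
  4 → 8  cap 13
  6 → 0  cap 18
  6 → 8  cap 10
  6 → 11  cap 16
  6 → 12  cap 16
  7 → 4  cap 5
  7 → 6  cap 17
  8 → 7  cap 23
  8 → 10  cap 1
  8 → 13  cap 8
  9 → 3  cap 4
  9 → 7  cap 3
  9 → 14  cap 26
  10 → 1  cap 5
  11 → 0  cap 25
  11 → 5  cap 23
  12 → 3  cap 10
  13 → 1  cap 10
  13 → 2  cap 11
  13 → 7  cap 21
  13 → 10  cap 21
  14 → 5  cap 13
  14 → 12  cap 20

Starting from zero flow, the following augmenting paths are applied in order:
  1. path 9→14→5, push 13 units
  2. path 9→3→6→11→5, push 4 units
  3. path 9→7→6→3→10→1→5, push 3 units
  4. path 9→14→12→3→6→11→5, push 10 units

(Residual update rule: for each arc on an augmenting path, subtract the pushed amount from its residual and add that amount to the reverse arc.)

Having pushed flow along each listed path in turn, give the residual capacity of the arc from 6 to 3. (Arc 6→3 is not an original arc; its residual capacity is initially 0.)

Residual capacity of (6,3): 11

after path 1 (9→14→5, push 13): res(6,3)=0
after path 2 (9→3→6→11→5, push 4): res(6,3)=4
after path 3 (9→7→6→3→10→1→5, push 3): res(6,3)=1
after path 4 (9→14→12→3→6→11→5, push 10): res(6,3)=11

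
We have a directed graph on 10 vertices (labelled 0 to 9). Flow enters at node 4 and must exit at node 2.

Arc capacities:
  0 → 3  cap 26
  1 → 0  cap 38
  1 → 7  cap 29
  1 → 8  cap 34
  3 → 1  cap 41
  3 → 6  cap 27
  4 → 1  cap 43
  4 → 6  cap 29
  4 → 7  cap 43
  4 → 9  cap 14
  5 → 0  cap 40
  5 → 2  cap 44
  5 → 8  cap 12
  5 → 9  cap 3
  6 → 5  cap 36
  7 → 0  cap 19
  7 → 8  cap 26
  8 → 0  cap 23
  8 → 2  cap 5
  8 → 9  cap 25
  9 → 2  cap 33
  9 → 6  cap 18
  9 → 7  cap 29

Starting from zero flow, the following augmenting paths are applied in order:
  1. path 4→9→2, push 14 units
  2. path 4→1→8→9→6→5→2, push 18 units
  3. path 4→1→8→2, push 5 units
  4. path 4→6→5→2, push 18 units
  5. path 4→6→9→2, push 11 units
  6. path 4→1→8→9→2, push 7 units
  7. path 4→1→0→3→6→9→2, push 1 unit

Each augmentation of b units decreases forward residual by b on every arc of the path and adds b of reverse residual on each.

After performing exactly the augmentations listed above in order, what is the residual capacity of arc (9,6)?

Residual capacity of (9,6): 12

after path 1 (4→9→2, push 14): res(9,6)=18
after path 2 (4→1→8→9→6→5→2, push 18): res(9,6)=0
after path 3 (4→1→8→2, push 5): res(9,6)=0
after path 4 (4→6→5→2, push 18): res(9,6)=0
after path 5 (4→6→9→2, push 11): res(9,6)=11
after path 6 (4→1→8→9→2, push 7): res(9,6)=11
after path 7 (4→1→0→3→6→9→2, push 1): res(9,6)=12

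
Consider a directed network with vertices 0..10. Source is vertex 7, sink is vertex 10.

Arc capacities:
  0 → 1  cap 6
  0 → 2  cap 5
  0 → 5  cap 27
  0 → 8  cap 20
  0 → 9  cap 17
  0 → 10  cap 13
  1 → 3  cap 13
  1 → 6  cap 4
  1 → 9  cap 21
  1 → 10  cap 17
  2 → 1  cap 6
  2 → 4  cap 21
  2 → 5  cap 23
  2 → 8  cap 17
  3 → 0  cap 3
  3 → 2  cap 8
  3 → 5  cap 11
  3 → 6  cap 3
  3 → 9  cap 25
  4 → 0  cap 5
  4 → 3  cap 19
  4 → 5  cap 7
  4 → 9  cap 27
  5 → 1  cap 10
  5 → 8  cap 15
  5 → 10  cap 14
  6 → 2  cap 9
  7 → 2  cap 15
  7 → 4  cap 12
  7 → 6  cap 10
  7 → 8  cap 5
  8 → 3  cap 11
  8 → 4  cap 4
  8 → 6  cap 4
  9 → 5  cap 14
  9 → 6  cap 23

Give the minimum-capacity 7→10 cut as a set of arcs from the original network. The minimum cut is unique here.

augment #1: 7→2→1→10 push 6
augment #2: 7→2→5→10 push 9
augment #3: 7→4→0→10 push 5
augment #4: 7→4→5→10 push 5
augment #5: 7→4→3→0→10 push 2
augment #6: 7→8→3→0→10 push 1
augment #7: 7→6→2→5→1→10 push 9
augment #8: 7→8→3→5→1→10 push 1
max flow = 38; residual-reachable set from 7 gives S-side
cut edges (S→T): {(2,1), (3,0), (4,0), (5,1), (5,10)} total cap 38

Min-cut arcs: {(2,1), (3,0), (4,0), (5,1), (5,10)} (total capacity 38)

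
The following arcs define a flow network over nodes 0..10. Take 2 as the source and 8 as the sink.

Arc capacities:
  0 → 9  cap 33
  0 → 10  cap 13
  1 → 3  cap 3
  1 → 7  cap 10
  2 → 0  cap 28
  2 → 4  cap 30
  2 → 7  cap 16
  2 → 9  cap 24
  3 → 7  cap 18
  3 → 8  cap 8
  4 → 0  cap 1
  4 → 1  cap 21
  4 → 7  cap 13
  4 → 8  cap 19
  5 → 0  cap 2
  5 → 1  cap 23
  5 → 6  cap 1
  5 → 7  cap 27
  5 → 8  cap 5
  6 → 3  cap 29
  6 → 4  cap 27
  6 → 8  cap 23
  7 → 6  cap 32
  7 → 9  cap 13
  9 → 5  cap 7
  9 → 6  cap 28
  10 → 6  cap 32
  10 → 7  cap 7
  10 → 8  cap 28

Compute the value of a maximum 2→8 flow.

augment #1: 2→4→8 bottleneck 19, total now 19
augment #2: 2→0→10→8 bottleneck 13, total now 32
augment #3: 2→7→6→8 bottleneck 16, total now 48
augment #4: 2→9→5→8 bottleneck 5, total now 53
augment #5: 2→9→6→8 bottleneck 7, total now 60
augment #6: 2→4→1→3→8 bottleneck 3, total now 63
augment #7: 2→9→6→3→8 bottleneck 5, total now 68

Maximum flow value: 68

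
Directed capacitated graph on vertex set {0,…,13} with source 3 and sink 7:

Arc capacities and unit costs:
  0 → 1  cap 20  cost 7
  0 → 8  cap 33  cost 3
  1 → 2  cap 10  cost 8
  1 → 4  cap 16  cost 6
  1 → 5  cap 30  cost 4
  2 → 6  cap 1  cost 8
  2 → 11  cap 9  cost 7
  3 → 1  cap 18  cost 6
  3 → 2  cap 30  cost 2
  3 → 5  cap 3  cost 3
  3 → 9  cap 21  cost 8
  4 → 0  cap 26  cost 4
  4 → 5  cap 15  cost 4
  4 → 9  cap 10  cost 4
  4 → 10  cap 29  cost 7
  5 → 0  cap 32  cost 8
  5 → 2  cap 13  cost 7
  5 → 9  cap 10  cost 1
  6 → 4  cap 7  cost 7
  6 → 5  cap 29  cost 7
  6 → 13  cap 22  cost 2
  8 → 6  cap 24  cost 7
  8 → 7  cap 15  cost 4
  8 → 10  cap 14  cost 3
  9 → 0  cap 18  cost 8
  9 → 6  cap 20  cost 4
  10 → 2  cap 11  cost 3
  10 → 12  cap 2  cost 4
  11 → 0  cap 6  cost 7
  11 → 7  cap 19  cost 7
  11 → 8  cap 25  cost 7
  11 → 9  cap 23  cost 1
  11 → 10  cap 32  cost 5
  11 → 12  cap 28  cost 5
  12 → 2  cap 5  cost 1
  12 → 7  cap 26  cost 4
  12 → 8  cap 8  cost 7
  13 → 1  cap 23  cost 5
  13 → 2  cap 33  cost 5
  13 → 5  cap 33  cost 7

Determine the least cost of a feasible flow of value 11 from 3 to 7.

Minimum cost for 11 units: 180

shortest-cost path #1: 3→2→11→7 push 9 @ unit cost 16 (adds 144)
shortest-cost path #2: 3→5→0→8→7 push 2 @ unit cost 18 (adds 36)
total cost = 180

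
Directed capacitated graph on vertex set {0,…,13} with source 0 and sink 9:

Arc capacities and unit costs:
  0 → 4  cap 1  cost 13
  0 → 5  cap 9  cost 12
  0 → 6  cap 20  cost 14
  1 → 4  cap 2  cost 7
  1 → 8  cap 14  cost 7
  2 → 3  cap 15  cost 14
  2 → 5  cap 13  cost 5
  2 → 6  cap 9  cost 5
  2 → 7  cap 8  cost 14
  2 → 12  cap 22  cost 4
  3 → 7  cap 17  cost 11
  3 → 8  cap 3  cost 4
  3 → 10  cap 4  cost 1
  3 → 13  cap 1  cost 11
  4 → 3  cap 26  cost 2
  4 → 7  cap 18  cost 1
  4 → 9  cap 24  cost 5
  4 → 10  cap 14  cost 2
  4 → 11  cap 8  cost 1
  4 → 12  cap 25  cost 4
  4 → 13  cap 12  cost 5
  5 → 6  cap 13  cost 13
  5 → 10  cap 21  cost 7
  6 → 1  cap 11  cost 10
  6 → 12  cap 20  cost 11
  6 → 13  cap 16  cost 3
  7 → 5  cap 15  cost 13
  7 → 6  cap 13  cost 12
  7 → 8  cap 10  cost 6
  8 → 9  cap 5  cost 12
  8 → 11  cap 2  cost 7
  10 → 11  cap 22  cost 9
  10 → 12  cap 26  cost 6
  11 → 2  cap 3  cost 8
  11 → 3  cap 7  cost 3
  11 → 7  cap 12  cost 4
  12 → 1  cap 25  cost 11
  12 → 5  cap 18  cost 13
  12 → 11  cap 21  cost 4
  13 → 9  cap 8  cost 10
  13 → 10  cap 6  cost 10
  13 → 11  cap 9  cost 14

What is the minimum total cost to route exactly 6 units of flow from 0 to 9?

Minimum cost for 6 units: 153

shortest-cost path #1: 0→4→9 push 1 @ unit cost 18 (adds 18)
shortest-cost path #2: 0→6→13→9 push 5 @ unit cost 27 (adds 135)
total cost = 153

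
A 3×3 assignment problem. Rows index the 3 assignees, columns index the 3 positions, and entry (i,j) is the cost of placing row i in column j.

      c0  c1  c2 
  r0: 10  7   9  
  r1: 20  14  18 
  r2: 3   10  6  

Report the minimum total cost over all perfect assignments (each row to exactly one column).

Minimum assignment cost: 26

optimal assignment: row0→col2 (cost 9), row1→col1 (cost 14), row2→col0 (cost 3)
total = 9 + 14 + 3 = 26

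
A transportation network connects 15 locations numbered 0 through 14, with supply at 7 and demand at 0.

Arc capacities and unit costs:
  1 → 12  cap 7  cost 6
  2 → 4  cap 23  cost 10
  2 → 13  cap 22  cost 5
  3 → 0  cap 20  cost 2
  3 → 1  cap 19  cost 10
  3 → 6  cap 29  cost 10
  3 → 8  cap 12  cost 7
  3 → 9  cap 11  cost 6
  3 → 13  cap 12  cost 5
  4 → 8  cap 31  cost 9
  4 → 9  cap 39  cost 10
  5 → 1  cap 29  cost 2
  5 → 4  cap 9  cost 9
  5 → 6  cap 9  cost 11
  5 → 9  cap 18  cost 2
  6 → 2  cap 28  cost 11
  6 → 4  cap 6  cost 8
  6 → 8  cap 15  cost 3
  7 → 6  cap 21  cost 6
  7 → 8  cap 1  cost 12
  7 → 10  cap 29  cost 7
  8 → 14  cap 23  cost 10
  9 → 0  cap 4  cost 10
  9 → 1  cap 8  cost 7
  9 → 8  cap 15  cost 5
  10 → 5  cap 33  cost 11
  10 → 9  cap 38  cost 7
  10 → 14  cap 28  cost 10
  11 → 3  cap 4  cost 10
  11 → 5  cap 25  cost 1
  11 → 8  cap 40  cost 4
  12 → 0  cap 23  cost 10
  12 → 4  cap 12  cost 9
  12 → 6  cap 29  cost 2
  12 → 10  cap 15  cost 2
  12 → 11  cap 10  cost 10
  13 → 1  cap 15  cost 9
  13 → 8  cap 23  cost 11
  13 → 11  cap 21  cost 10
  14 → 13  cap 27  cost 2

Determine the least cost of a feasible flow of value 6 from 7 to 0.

shortest-cost path #1: 7→10→9→0 push 4 @ unit cost 24 (adds 96)
shortest-cost path #2: 7→10→5→1→12→0 push 2 @ unit cost 36 (adds 72)
total cost = 168

Minimum cost for 6 units: 168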